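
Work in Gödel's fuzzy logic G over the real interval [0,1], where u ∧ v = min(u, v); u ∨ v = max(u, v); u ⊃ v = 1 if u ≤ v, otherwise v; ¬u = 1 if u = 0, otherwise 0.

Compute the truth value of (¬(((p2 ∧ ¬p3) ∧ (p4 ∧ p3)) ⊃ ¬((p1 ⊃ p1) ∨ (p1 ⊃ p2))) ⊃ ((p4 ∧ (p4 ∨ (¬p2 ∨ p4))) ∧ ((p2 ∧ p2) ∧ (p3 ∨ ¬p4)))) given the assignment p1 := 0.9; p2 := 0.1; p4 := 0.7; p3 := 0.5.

¬p3: Gödel ¬ of 0.5 = 0 (operand ≠ 0)
(p2 ∧ ¬p3) = min(0.1, 0) = 0
(p4 ∧ p3) = min(0.7, 0.5) = 0.5
((p2 ∧ ¬p3) ∧ (p4 ∧ p3)) = min(0, 0.5) = 0
(p1 ⊃ p1): 0.9 ≤ 0.9, so result = 1
(p1 ⊃ p2): 0.9 > 0.1, so result = 0.1
((p1 ⊃ p1) ∨ (p1 ⊃ p2)) = max(1, 0.1) = 1
¬((p1 ⊃ p1) ∨ (p1 ⊃ p2)): Gödel ¬ of 1 = 0 (operand ≠ 0)
(((p2 ∧ ¬p3) ∧ (p4 ∧ p3)) ⊃ ¬((p1 ⊃ p1) ∨ (p1 ⊃ p2))): 0 ≤ 0, so result = 1
¬(((p2 ∧ ¬p3) ∧ (p4 ∧ p3)) ⊃ ¬((p1 ⊃ p1) ∨ (p1 ⊃ p2))): Gödel ¬ of 1 = 0 (operand ≠ 0)
¬p2: Gödel ¬ of 0.1 = 0 (operand ≠ 0)
(¬p2 ∨ p4) = max(0, 0.7) = 0.7
(p4 ∨ (¬p2 ∨ p4)) = max(0.7, 0.7) = 0.7
(p4 ∧ (p4 ∨ (¬p2 ∨ p4))) = min(0.7, 0.7) = 0.7
(p2 ∧ p2) = min(0.1, 0.1) = 0.1
¬p4: Gödel ¬ of 0.7 = 0 (operand ≠ 0)
(p3 ∨ ¬p4) = max(0.5, 0) = 0.5
((p2 ∧ p2) ∧ (p3 ∨ ¬p4)) = min(0.1, 0.5) = 0.1
((p4 ∧ (p4 ∨ (¬p2 ∨ p4))) ∧ ((p2 ∧ p2) ∧ (p3 ∨ ¬p4))) = min(0.7, 0.1) = 0.1
(¬(((p2 ∧ ¬p3) ∧ (p4 ∧ p3)) ⊃ ¬((p1 ⊃ p1) ∨ (p1 ⊃ p2))) ⊃ ((p4 ∧ (p4 ∨ (¬p2 ∨ p4))) ∧ ((p2 ∧ p2) ∧ (p3 ∨ ¬p4)))): 0 ≤ 0.1, so result = 1

1.00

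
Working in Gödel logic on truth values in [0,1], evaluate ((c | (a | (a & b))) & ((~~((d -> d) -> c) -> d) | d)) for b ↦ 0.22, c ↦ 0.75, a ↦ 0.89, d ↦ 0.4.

0.40

(a & b) = min(0.89, 0.22) = 0.22
(a | (a & b)) = max(0.89, 0.22) = 0.89
(c | (a | (a & b))) = max(0.75, 0.89) = 0.89
(d -> d): 0.4 ≤ 0.4, so result = 1
((d -> d) -> c): 1 > 0.75, so result = 0.75
~((d -> d) -> c): Gödel ¬ of 0.75 = 0 (operand ≠ 0)
~~((d -> d) -> c): Gödel ¬ of 0 = 1 (operand is 0)
(~~((d -> d) -> c) -> d): 1 > 0.4, so result = 0.4
((~~((d -> d) -> c) -> d) | d) = max(0.4, 0.4) = 0.4
((c | (a | (a & b))) & ((~~((d -> d) -> c) -> d) | d)) = min(0.89, 0.4) = 0.4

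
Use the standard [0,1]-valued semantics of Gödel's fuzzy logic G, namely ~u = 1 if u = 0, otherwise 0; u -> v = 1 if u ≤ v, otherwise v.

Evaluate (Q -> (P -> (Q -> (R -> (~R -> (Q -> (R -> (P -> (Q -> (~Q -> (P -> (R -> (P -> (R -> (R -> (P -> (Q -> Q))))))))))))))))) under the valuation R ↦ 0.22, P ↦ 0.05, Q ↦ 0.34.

~R: Gödel ¬ of 0.22 = 0 (operand ≠ 0)
~Q: Gödel ¬ of 0.34 = 0 (operand ≠ 0)
(Q -> Q): 0.34 ≤ 0.34, so result = 1
(P -> (Q -> Q)): 0.05 ≤ 1, so result = 1
(R -> (P -> (Q -> Q))): 0.22 ≤ 1, so result = 1
(R -> (R -> (P -> (Q -> Q)))): 0.22 ≤ 1, so result = 1
(P -> (R -> (R -> (P -> (Q -> Q))))): 0.05 ≤ 1, so result = 1
(R -> (P -> (R -> (R -> (P -> (Q -> Q)))))): 0.22 ≤ 1, so result = 1
(P -> (R -> (P -> (R -> (R -> (P -> (Q -> Q))))))): 0.05 ≤ 1, so result = 1
(~Q -> (P -> (R -> (P -> (R -> (R -> (P -> (Q -> Q)))))))): 0 ≤ 1, so result = 1
(Q -> (~Q -> (P -> (R -> (P -> (R -> (R -> (P -> (Q -> Q))))))))): 0.34 ≤ 1, so result = 1
(P -> (Q -> (~Q -> (P -> (R -> (P -> (R -> (R -> (P -> (Q -> Q)))))))))): 0.05 ≤ 1, so result = 1
(R -> (P -> (Q -> (~Q -> (P -> (R -> (P -> (R -> (R -> (P -> (Q -> Q))))))))))): 0.22 ≤ 1, so result = 1
(Q -> (R -> (P -> (Q -> (~Q -> (P -> (R -> (P -> (R -> (R -> (P -> (Q -> Q)))))))))))): 0.34 ≤ 1, so result = 1
(~R -> (Q -> (R -> (P -> (Q -> (~Q -> (P -> (R -> (P -> (R -> (R -> (P -> (Q -> Q))))))))))))): 0 ≤ 1, so result = 1
(R -> (~R -> (Q -> (R -> (P -> (Q -> (~Q -> (P -> (R -> (P -> (R -> (R -> (P -> (Q -> Q)))))))))))))): 0.22 ≤ 1, so result = 1
(Q -> (R -> (~R -> (Q -> (R -> (P -> (Q -> (~Q -> (P -> (R -> (P -> (R -> (R -> (P -> (Q -> Q))))))))))))))): 0.34 ≤ 1, so result = 1
(P -> (Q -> (R -> (~R -> (Q -> (R -> (P -> (Q -> (~Q -> (P -> (R -> (P -> (R -> (R -> (P -> (Q -> Q)))))))))))))))): 0.05 ≤ 1, so result = 1
(Q -> (P -> (Q -> (R -> (~R -> (Q -> (R -> (P -> (Q -> (~Q -> (P -> (R -> (P -> (R -> (R -> (P -> (Q -> Q))))))))))))))))): 0.34 ≤ 1, so result = 1

1.00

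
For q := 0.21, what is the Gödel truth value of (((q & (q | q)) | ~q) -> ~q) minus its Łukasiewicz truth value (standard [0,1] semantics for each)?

-1.00

Gödel evaluation:
  (q | q) = max(0.21, 0.21) = 0.21
  (q & (q | q)) = min(0.21, 0.21) = 0.21
  ~q: Gödel ¬ of 0.21 = 0 (operand ≠ 0)
  ((q & (q | q)) | ~q) = max(0.21, 0) = 0.21
  ~q: Gödel ¬ of 0.21 = 0 (operand ≠ 0)
  (((q & (q | q)) | ~q) -> ~q): 0.21 > 0, so result = 0
  Gödel value = 0
Łukasiewicz evaluation:
  (q | q) = max(0.21, 0.21) = 0.21
  (q & (q | q)) = min(0.21, 0.21) = 0.21
  ~q: Łukasiewicz ¬ gives 1 − 0.21 = 0.79
  ((q & (q | q)) | ~q) = max(0.21, 0.79) = 0.79
  ~q: Łukasiewicz ¬ gives 1 − 0.21 = 0.79
  (((q & (q | q)) | ~q) -> ~q): min(1, 1 − 0.79 + 0.79) = 1
  Łukasiewicz value = 1
Difference: 0 − 1 = -1.00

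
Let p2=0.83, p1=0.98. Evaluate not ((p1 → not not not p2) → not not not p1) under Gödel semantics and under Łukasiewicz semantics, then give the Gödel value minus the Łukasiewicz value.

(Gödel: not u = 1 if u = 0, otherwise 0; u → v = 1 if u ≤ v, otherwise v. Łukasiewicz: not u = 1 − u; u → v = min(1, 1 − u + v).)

-0.17

Gödel evaluation:
  not p2: Gödel ¬ of 0.83 = 0 (operand ≠ 0)
  not not p2: Gödel ¬ of 0 = 1 (operand is 0)
  not not not p2: Gödel ¬ of 1 = 0 (operand ≠ 0)
  (p1 → not not not p2): 0.98 > 0, so result = 0
  not p1: Gödel ¬ of 0.98 = 0 (operand ≠ 0)
  not not p1: Gödel ¬ of 0 = 1 (operand is 0)
  not not not p1: Gödel ¬ of 1 = 0 (operand ≠ 0)
  ((p1 → not not not p2) → not not not p1): 0 ≤ 0, so result = 1
  not ((p1 → not not not p2) → not not not p1): Gödel ¬ of 1 = 0 (operand ≠ 0)
  Gödel value = 0
Łukasiewicz evaluation:
  not p2: Łukasiewicz ¬ gives 1 − 0.83 = 0.17
  not not p2: Łukasiewicz ¬ gives 1 − 0.17 = 0.83
  not not not p2: Łukasiewicz ¬ gives 1 − 0.83 = 0.17
  (p1 → not not not p2): min(1, 1 − 0.98 + 0.17) = 0.19
  not p1: Łukasiewicz ¬ gives 1 − 0.98 = 0.02
  not not p1: Łukasiewicz ¬ gives 1 − 0.02 = 0.98
  not not not p1: Łukasiewicz ¬ gives 1 − 0.98 = 0.02
  ((p1 → not not not p2) → not not not p1): min(1, 1 − 0.19 + 0.02) = 0.83
  not ((p1 → not not not p2) → not not not p1): Łukasiewicz ¬ gives 1 − 0.83 = 0.17
  Łukasiewicz value = 0.17
Difference: 0 − 0.17 = -0.17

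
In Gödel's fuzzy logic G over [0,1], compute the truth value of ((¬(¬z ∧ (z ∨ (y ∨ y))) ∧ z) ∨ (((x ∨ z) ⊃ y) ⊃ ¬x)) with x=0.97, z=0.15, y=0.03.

0.15

¬z: Gödel ¬ of 0.15 = 0 (operand ≠ 0)
(y ∨ y) = max(0.03, 0.03) = 0.03
(z ∨ (y ∨ y)) = max(0.15, 0.03) = 0.15
(¬z ∧ (z ∨ (y ∨ y))) = min(0, 0.15) = 0
¬(¬z ∧ (z ∨ (y ∨ y))): Gödel ¬ of 0 = 1 (operand is 0)
(¬(¬z ∧ (z ∨ (y ∨ y))) ∧ z) = min(1, 0.15) = 0.15
(x ∨ z) = max(0.97, 0.15) = 0.97
((x ∨ z) ⊃ y): 0.97 > 0.03, so result = 0.03
¬x: Gödel ¬ of 0.97 = 0 (operand ≠ 0)
(((x ∨ z) ⊃ y) ⊃ ¬x): 0.03 > 0, so result = 0
((¬(¬z ∧ (z ∨ (y ∨ y))) ∧ z) ∨ (((x ∨ z) ⊃ y) ⊃ ¬x)) = max(0.15, 0) = 0.15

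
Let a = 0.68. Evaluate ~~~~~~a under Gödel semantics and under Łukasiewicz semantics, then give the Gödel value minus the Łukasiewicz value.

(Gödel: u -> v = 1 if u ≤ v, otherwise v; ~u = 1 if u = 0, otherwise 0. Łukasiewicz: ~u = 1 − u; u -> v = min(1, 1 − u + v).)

Gödel evaluation:
  ~a: Gödel ¬ of 0.68 = 0 (operand ≠ 0)
  ~~a: Gödel ¬ of 0 = 1 (operand is 0)
  ~~~a: Gödel ¬ of 1 = 0 (operand ≠ 0)
  ~~~~a: Gödel ¬ of 0 = 1 (operand is 0)
  ~~~~~a: Gödel ¬ of 1 = 0 (operand ≠ 0)
  ~~~~~~a: Gödel ¬ of 0 = 1 (operand is 0)
  Gödel value = 1
Łukasiewicz evaluation:
  ~a: Łukasiewicz ¬ gives 1 − 0.68 = 0.32
  ~~a: Łukasiewicz ¬ gives 1 − 0.32 = 0.68
  ~~~a: Łukasiewicz ¬ gives 1 − 0.68 = 0.32
  ~~~~a: Łukasiewicz ¬ gives 1 − 0.32 = 0.68
  ~~~~~a: Łukasiewicz ¬ gives 1 − 0.68 = 0.32
  ~~~~~~a: Łukasiewicz ¬ gives 1 − 0.32 = 0.68
  Łukasiewicz value = 0.68
Difference: 1 − 0.68 = 0.32

0.32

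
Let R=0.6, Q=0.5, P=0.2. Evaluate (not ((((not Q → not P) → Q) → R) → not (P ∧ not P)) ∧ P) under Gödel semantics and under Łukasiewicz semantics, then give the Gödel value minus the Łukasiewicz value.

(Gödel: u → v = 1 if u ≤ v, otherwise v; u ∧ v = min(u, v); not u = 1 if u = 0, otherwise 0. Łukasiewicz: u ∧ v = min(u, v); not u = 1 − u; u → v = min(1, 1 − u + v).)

Gödel evaluation:
  not Q: Gödel ¬ of 0.5 = 0 (operand ≠ 0)
  not P: Gödel ¬ of 0.2 = 0 (operand ≠ 0)
  (not Q → not P): 0 ≤ 0, so result = 1
  ((not Q → not P) → Q): 1 > 0.5, so result = 0.5
  (((not Q → not P) → Q) → R): 0.5 ≤ 0.6, so result = 1
  not P: Gödel ¬ of 0.2 = 0 (operand ≠ 0)
  (P ∧ not P) = min(0.2, 0) = 0
  not (P ∧ not P): Gödel ¬ of 0 = 1 (operand is 0)
  ((((not Q → not P) → Q) → R) → not (P ∧ not P)): 1 ≤ 1, so result = 1
  not ((((not Q → not P) → Q) → R) → not (P ∧ not P)): Gödel ¬ of 1 = 0 (operand ≠ 0)
  (not ((((not Q → not P) → Q) → R) → not (P ∧ not P)) ∧ P) = min(0, 0.2) = 0
  Gödel value = 0
Łukasiewicz evaluation:
  not Q: Łukasiewicz ¬ gives 1 − 0.5 = 0.5
  not P: Łukasiewicz ¬ gives 1 − 0.2 = 0.8
  (not Q → not P): min(1, 1 − 0.5 + 0.8) = 1
  ((not Q → not P) → Q): min(1, 1 − 1 + 0.5) = 0.5
  (((not Q → not P) → Q) → R): min(1, 1 − 0.5 + 0.6) = 1
  not P: Łukasiewicz ¬ gives 1 − 0.2 = 0.8
  (P ∧ not P) = min(0.2, 0.8) = 0.2
  not (P ∧ not P): Łukasiewicz ¬ gives 1 − 0.2 = 0.8
  ((((not Q → not P) → Q) → R) → not (P ∧ not P)): min(1, 1 − 1 + 0.8) = 0.8
  not ((((not Q → not P) → Q) → R) → not (P ∧ not P)): Łukasiewicz ¬ gives 1 − 0.8 = 0.2
  (not ((((not Q → not P) → Q) → R) → not (P ∧ not P)) ∧ P) = min(0.2, 0.2) = 0.2
  Łukasiewicz value = 0.2
Difference: 0 − 0.2 = -0.20

-0.20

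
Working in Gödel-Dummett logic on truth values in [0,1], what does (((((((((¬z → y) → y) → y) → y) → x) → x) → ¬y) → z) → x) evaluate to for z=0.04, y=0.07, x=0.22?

¬z: Gödel ¬ of 0.04 = 0 (operand ≠ 0)
(¬z → y): 0 ≤ 0.07, so result = 1
((¬z → y) → y): 1 > 0.07, so result = 0.07
(((¬z → y) → y) → y): 0.07 ≤ 0.07, so result = 1
((((¬z → y) → y) → y) → y): 1 > 0.07, so result = 0.07
(((((¬z → y) → y) → y) → y) → x): 0.07 ≤ 0.22, so result = 1
((((((¬z → y) → y) → y) → y) → x) → x): 1 > 0.22, so result = 0.22
¬y: Gödel ¬ of 0.07 = 0 (operand ≠ 0)
(((((((¬z → y) → y) → y) → y) → x) → x) → ¬y): 0.22 > 0, so result = 0
((((((((¬z → y) → y) → y) → y) → x) → x) → ¬y) → z): 0 ≤ 0.04, so result = 1
(((((((((¬z → y) → y) → y) → y) → x) → x) → ¬y) → z) → x): 1 > 0.22, so result = 0.22

0.22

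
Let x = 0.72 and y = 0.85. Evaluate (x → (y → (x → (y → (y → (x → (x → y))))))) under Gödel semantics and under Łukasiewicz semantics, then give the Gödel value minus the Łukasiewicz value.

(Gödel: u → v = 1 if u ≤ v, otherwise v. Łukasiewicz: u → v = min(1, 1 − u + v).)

0.00

Gödel evaluation:
  (x → y): 0.72 ≤ 0.85, so result = 1
  (x → (x → y)): 0.72 ≤ 1, so result = 1
  (y → (x → (x → y))): 0.85 ≤ 1, so result = 1
  (y → (y → (x → (x → y)))): 0.85 ≤ 1, so result = 1
  (x → (y → (y → (x → (x → y))))): 0.72 ≤ 1, so result = 1
  (y → (x → (y → (y → (x → (x → y)))))): 0.85 ≤ 1, so result = 1
  (x → (y → (x → (y → (y → (x → (x → y))))))): 0.72 ≤ 1, so result = 1
  Gödel value = 1
Łukasiewicz evaluation:
  (x → y): min(1, 1 − 0.72 + 0.85) = 1
  (x → (x → y)): min(1, 1 − 0.72 + 1) = 1
  (y → (x → (x → y))): min(1, 1 − 0.85 + 1) = 1
  (y → (y → (x → (x → y)))): min(1, 1 − 0.85 + 1) = 1
  (x → (y → (y → (x → (x → y))))): min(1, 1 − 0.72 + 1) = 1
  (y → (x → (y → (y → (x → (x → y)))))): min(1, 1 − 0.85 + 1) = 1
  (x → (y → (x → (y → (y → (x → (x → y))))))): min(1, 1 − 0.72 + 1) = 1
  Łukasiewicz value = 1
Difference: 1 − 1 = 0.00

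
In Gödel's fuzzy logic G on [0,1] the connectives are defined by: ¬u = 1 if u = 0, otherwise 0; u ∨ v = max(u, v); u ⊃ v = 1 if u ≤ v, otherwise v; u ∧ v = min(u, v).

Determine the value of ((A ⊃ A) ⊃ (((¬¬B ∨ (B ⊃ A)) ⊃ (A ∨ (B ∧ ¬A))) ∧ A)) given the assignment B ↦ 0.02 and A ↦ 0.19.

0.19

(A ⊃ A): 0.19 ≤ 0.19, so result = 1
¬B: Gödel ¬ of 0.02 = 0 (operand ≠ 0)
¬¬B: Gödel ¬ of 0 = 1 (operand is 0)
(B ⊃ A): 0.02 ≤ 0.19, so result = 1
(¬¬B ∨ (B ⊃ A)) = max(1, 1) = 1
¬A: Gödel ¬ of 0.19 = 0 (operand ≠ 0)
(B ∧ ¬A) = min(0.02, 0) = 0
(A ∨ (B ∧ ¬A)) = max(0.19, 0) = 0.19
((¬¬B ∨ (B ⊃ A)) ⊃ (A ∨ (B ∧ ¬A))): 1 > 0.19, so result = 0.19
(((¬¬B ∨ (B ⊃ A)) ⊃ (A ∨ (B ∧ ¬A))) ∧ A) = min(0.19, 0.19) = 0.19
((A ⊃ A) ⊃ (((¬¬B ∨ (B ⊃ A)) ⊃ (A ∨ (B ∧ ¬A))) ∧ A)): 1 > 0.19, so result = 0.19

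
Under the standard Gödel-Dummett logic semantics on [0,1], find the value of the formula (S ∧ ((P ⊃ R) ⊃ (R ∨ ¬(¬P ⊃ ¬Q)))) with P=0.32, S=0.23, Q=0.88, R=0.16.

0.23

(P ⊃ R): 0.32 > 0.16, so result = 0.16
¬P: Gödel ¬ of 0.32 = 0 (operand ≠ 0)
¬Q: Gödel ¬ of 0.88 = 0 (operand ≠ 0)
(¬P ⊃ ¬Q): 0 ≤ 0, so result = 1
¬(¬P ⊃ ¬Q): Gödel ¬ of 1 = 0 (operand ≠ 0)
(R ∨ ¬(¬P ⊃ ¬Q)) = max(0.16, 0) = 0.16
((P ⊃ R) ⊃ (R ∨ ¬(¬P ⊃ ¬Q))): 0.16 ≤ 0.16, so result = 1
(S ∧ ((P ⊃ R) ⊃ (R ∨ ¬(¬P ⊃ ¬Q)))) = min(0.23, 1) = 0.23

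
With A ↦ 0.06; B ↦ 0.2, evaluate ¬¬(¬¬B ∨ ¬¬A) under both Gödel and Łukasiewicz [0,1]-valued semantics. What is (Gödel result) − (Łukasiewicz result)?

Gödel evaluation:
  ¬B: Gödel ¬ of 0.2 = 0 (operand ≠ 0)
  ¬¬B: Gödel ¬ of 0 = 1 (operand is 0)
  ¬A: Gödel ¬ of 0.06 = 0 (operand ≠ 0)
  ¬¬A: Gödel ¬ of 0 = 1 (operand is 0)
  (¬¬B ∨ ¬¬A) = max(1, 1) = 1
  ¬(¬¬B ∨ ¬¬A): Gödel ¬ of 1 = 0 (operand ≠ 0)
  ¬¬(¬¬B ∨ ¬¬A): Gödel ¬ of 0 = 1 (operand is 0)
  Gödel value = 1
Łukasiewicz evaluation:
  ¬B: Łukasiewicz ¬ gives 1 − 0.2 = 0.8
  ¬¬B: Łukasiewicz ¬ gives 1 − 0.8 = 0.2
  ¬A: Łukasiewicz ¬ gives 1 − 0.06 = 0.94
  ¬¬A: Łukasiewicz ¬ gives 1 − 0.94 = 0.06
  (¬¬B ∨ ¬¬A) = max(0.2, 0.06) = 0.2
  ¬(¬¬B ∨ ¬¬A): Łukasiewicz ¬ gives 1 − 0.2 = 0.8
  ¬¬(¬¬B ∨ ¬¬A): Łukasiewicz ¬ gives 1 − 0.8 = 0.2
  Łukasiewicz value = 0.2
Difference: 1 − 0.2 = 0.80

0.80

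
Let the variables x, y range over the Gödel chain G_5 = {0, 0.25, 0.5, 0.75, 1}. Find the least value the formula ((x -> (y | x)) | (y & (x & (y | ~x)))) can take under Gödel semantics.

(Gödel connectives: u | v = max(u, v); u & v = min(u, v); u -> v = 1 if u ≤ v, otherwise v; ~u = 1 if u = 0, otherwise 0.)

Every assignment gives 1. For instance at x = 0, y = 0:
  (y | x) = max(0, 0) = 0
  (x -> (y | x)): 0 ≤ 0, so result = 1
  ~x: Gödel ¬ of 0 = 1 (operand is 0)
  (y | ~x) = max(0, 1) = 1
  (x & (y | ~x)) = min(0, 1) = 0
  (y & (x & (y | ~x))) = min(0, 0) = 0
  ((x -> (y | x)) | (y & (x & (y | ~x)))) = max(1, 0) = 1
All 25 assignments give value 1 — the formula is a G_5-tautology.

1.00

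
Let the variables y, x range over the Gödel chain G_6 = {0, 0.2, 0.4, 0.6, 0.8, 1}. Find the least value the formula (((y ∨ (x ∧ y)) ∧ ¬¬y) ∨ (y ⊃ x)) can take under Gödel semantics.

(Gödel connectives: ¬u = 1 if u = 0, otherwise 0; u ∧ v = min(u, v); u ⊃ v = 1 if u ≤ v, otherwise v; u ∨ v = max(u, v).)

0.20

The minimum is attained at y = 0.2, x = 0:
  (x ∧ y) = min(0, 0.2) = 0
  (y ∨ (x ∧ y)) = max(0.2, 0) = 0.2
  ¬y: Gödel ¬ of 0.2 = 0 (operand ≠ 0)
  ¬¬y: Gödel ¬ of 0 = 1 (operand is 0)
  ((y ∨ (x ∧ y)) ∧ ¬¬y) = min(0.2, 1) = 0.2
  (y ⊃ x): 0.2 > 0, so result = 0
  (((y ∨ (x ∧ y)) ∧ ¬¬y) ∨ (y ⊃ x)) = max(0.2, 0) = 0.2
Checking all 36 assignments confirms none give a value below 0.20.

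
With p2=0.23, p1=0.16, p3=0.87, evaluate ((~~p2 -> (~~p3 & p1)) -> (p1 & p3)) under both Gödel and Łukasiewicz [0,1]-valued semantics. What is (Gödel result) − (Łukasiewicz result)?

0.77

Gödel evaluation:
  ~p2: Gödel ¬ of 0.23 = 0 (operand ≠ 0)
  ~~p2: Gödel ¬ of 0 = 1 (operand is 0)
  ~p3: Gödel ¬ of 0.87 = 0 (operand ≠ 0)
  ~~p3: Gödel ¬ of 0 = 1 (operand is 0)
  (~~p3 & p1) = min(1, 0.16) = 0.16
  (~~p2 -> (~~p3 & p1)): 1 > 0.16, so result = 0.16
  (p1 & p3) = min(0.16, 0.87) = 0.16
  ((~~p2 -> (~~p3 & p1)) -> (p1 & p3)): 0.16 ≤ 0.16, so result = 1
  Gödel value = 1
Łukasiewicz evaluation:
  ~p2: Łukasiewicz ¬ gives 1 − 0.23 = 0.77
  ~~p2: Łukasiewicz ¬ gives 1 − 0.77 = 0.23
  ~p3: Łukasiewicz ¬ gives 1 − 0.87 = 0.13
  ~~p3: Łukasiewicz ¬ gives 1 − 0.13 = 0.87
  (~~p3 & p1) = min(0.87, 0.16) = 0.16
  (~~p2 -> (~~p3 & p1)): min(1, 1 − 0.23 + 0.16) = 0.93
  (p1 & p3) = min(0.16, 0.87) = 0.16
  ((~~p2 -> (~~p3 & p1)) -> (p1 & p3)): min(1, 1 − 0.93 + 0.16) = 0.23
  Łukasiewicz value = 0.23
Difference: 1 − 0.23 = 0.77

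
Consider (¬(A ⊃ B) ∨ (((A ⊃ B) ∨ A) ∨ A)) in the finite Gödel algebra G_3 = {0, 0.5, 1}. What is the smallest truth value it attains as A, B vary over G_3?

1.00

Every assignment gives 1. For instance at A = 0, B = 0:
  (A ⊃ B): 0 ≤ 0, so result = 1
  ¬(A ⊃ B): Gödel ¬ of 1 = 0 (operand ≠ 0)
  (A ⊃ B): 0 ≤ 0, so result = 1
  ((A ⊃ B) ∨ A) = max(1, 0) = 1
  (((A ⊃ B) ∨ A) ∨ A) = max(1, 0) = 1
  (¬(A ⊃ B) ∨ (((A ⊃ B) ∨ A) ∨ A)) = max(0, 1) = 1
All 9 assignments give value 1 — the formula is a G_3-tautology.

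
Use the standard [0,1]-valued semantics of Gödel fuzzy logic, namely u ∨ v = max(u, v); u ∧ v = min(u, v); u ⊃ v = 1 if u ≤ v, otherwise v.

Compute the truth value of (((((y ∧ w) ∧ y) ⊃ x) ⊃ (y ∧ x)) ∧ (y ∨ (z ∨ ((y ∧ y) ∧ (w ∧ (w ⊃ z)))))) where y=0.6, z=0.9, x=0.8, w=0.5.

(y ∧ w) = min(0.6, 0.5) = 0.5
((y ∧ w) ∧ y) = min(0.5, 0.6) = 0.5
(((y ∧ w) ∧ y) ⊃ x): 0.5 ≤ 0.8, so result = 1
(y ∧ x) = min(0.6, 0.8) = 0.6
((((y ∧ w) ∧ y) ⊃ x) ⊃ (y ∧ x)): 1 > 0.6, so result = 0.6
(y ∧ y) = min(0.6, 0.6) = 0.6
(w ⊃ z): 0.5 ≤ 0.9, so result = 1
(w ∧ (w ⊃ z)) = min(0.5, 1) = 0.5
((y ∧ y) ∧ (w ∧ (w ⊃ z))) = min(0.6, 0.5) = 0.5
(z ∨ ((y ∧ y) ∧ (w ∧ (w ⊃ z)))) = max(0.9, 0.5) = 0.9
(y ∨ (z ∨ ((y ∧ y) ∧ (w ∧ (w ⊃ z))))) = max(0.6, 0.9) = 0.9
(((((y ∧ w) ∧ y) ⊃ x) ⊃ (y ∧ x)) ∧ (y ∨ (z ∨ ((y ∧ y) ∧ (w ∧ (w ⊃ z)))))) = min(0.6, 0.9) = 0.6

0.60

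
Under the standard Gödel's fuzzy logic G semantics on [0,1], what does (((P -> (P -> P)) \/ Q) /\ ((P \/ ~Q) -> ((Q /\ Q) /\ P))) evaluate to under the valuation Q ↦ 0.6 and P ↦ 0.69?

0.60

(P -> P): 0.69 ≤ 0.69, so result = 1
(P -> (P -> P)): 0.69 ≤ 1, so result = 1
((P -> (P -> P)) \/ Q) = max(1, 0.6) = 1
~Q: Gödel ¬ of 0.6 = 0 (operand ≠ 0)
(P \/ ~Q) = max(0.69, 0) = 0.69
(Q /\ Q) = min(0.6, 0.6) = 0.6
((Q /\ Q) /\ P) = min(0.6, 0.69) = 0.6
((P \/ ~Q) -> ((Q /\ Q) /\ P)): 0.69 > 0.6, so result = 0.6
(((P -> (P -> P)) \/ Q) /\ ((P \/ ~Q) -> ((Q /\ Q) /\ P))) = min(1, 0.6) = 0.6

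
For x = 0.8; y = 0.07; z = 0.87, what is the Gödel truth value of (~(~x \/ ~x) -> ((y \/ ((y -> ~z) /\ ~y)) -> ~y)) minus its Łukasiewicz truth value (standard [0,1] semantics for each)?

-1.00

Gödel evaluation:
  ~x: Gödel ¬ of 0.8 = 0 (operand ≠ 0)
  ~x: Gödel ¬ of 0.8 = 0 (operand ≠ 0)
  (~x \/ ~x) = max(0, 0) = 0
  ~(~x \/ ~x): Gödel ¬ of 0 = 1 (operand is 0)
  ~z: Gödel ¬ of 0.87 = 0 (operand ≠ 0)
  (y -> ~z): 0.07 > 0, so result = 0
  ~y: Gödel ¬ of 0.07 = 0 (operand ≠ 0)
  ((y -> ~z) /\ ~y) = min(0, 0) = 0
  (y \/ ((y -> ~z) /\ ~y)) = max(0.07, 0) = 0.07
  ~y: Gödel ¬ of 0.07 = 0 (operand ≠ 0)
  ((y \/ ((y -> ~z) /\ ~y)) -> ~y): 0.07 > 0, so result = 0
  (~(~x \/ ~x) -> ((y \/ ((y -> ~z) /\ ~y)) -> ~y)): 1 > 0, so result = 0
  Gödel value = 0
Łukasiewicz evaluation:
  ~x: Łukasiewicz ¬ gives 1 − 0.8 = 0.2
  ~x: Łukasiewicz ¬ gives 1 − 0.8 = 0.2
  (~x \/ ~x) = max(0.2, 0.2) = 0.2
  ~(~x \/ ~x): Łukasiewicz ¬ gives 1 − 0.2 = 0.8
  ~z: Łukasiewicz ¬ gives 1 − 0.87 = 0.13
  (y -> ~z): min(1, 1 − 0.07 + 0.13) = 1
  ~y: Łukasiewicz ¬ gives 1 − 0.07 = 0.93
  ((y -> ~z) /\ ~y) = min(1, 0.93) = 0.93
  (y \/ ((y -> ~z) /\ ~y)) = max(0.07, 0.93) = 0.93
  ~y: Łukasiewicz ¬ gives 1 − 0.07 = 0.93
  ((y \/ ((y -> ~z) /\ ~y)) -> ~y): min(1, 1 − 0.93 + 0.93) = 1
  (~(~x \/ ~x) -> ((y \/ ((y -> ~z) /\ ~y)) -> ~y)): min(1, 1 − 0.8 + 1) = 1
  Łukasiewicz value = 1
Difference: 0 − 1 = -1.00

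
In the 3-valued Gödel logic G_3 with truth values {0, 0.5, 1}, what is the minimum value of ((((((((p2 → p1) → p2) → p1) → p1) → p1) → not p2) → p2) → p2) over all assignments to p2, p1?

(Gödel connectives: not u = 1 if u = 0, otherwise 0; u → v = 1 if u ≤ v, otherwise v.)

0.50

The minimum is attained at p2 = 0.5, p1 = 0.5:
  (p2 → p1): 0.5 ≤ 0.5, so result = 1
  ((p2 → p1) → p2): 1 > 0.5, so result = 0.5
  (((p2 → p1) → p2) → p1): 0.5 ≤ 0.5, so result = 1
  ((((p2 → p1) → p2) → p1) → p1): 1 > 0.5, so result = 0.5
  (((((p2 → p1) → p2) → p1) → p1) → p1): 0.5 ≤ 0.5, so result = 1
  not p2: Gödel ¬ of 0.5 = 0 (operand ≠ 0)
  ((((((p2 → p1) → p2) → p1) → p1) → p1) → not p2): 1 > 0, so result = 0
  (((((((p2 → p1) → p2) → p1) → p1) → p1) → not p2) → p2): 0 ≤ 0.5, so result = 1
  ((((((((p2 → p1) → p2) → p1) → p1) → p1) → not p2) → p2) → p2): 1 > 0.5, so result = 0.5
Checking all 9 assignments confirms none give a value below 0.50.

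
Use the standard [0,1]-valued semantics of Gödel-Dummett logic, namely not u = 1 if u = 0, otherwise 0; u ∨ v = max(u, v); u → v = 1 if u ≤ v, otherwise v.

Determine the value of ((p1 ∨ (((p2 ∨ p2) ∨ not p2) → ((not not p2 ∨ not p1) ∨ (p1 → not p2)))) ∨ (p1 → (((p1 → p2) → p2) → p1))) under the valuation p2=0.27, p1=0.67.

1.00

(p2 ∨ p2) = max(0.27, 0.27) = 0.27
not p2: Gödel ¬ of 0.27 = 0 (operand ≠ 0)
((p2 ∨ p2) ∨ not p2) = max(0.27, 0) = 0.27
not p2: Gödel ¬ of 0.27 = 0 (operand ≠ 0)
not not p2: Gödel ¬ of 0 = 1 (operand is 0)
not p1: Gödel ¬ of 0.67 = 0 (operand ≠ 0)
(not not p2 ∨ not p1) = max(1, 0) = 1
not p2: Gödel ¬ of 0.27 = 0 (operand ≠ 0)
(p1 → not p2): 0.67 > 0, so result = 0
((not not p2 ∨ not p1) ∨ (p1 → not p2)) = max(1, 0) = 1
(((p2 ∨ p2) ∨ not p2) → ((not not p2 ∨ not p1) ∨ (p1 → not p2))): 0.27 ≤ 1, so result = 1
(p1 ∨ (((p2 ∨ p2) ∨ not p2) → ((not not p2 ∨ not p1) ∨ (p1 → not p2)))) = max(0.67, 1) = 1
(p1 → p2): 0.67 > 0.27, so result = 0.27
((p1 → p2) → p2): 0.27 ≤ 0.27, so result = 1
(((p1 → p2) → p2) → p1): 1 > 0.67, so result = 0.67
(p1 → (((p1 → p2) → p2) → p1)): 0.67 ≤ 0.67, so result = 1
((p1 ∨ (((p2 ∨ p2) ∨ not p2) → ((not not p2 ∨ not p1) ∨ (p1 → not p2)))) ∨ (p1 → (((p1 → p2) → p2) → p1))) = max(1, 1) = 1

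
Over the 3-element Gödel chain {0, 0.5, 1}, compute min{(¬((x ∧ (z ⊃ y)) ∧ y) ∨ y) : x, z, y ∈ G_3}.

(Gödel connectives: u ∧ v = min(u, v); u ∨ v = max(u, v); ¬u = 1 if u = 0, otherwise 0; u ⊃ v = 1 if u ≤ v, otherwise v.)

0.50

The minimum is attained at x = 0.5, z = 0, y = 0.5:
  (z ⊃ y): 0 ≤ 0.5, so result = 1
  (x ∧ (z ⊃ y)) = min(0.5, 1) = 0.5
  ((x ∧ (z ⊃ y)) ∧ y) = min(0.5, 0.5) = 0.5
  ¬((x ∧ (z ⊃ y)) ∧ y): Gödel ¬ of 0.5 = 0 (operand ≠ 0)
  (¬((x ∧ (z ⊃ y)) ∧ y) ∨ y) = max(0, 0.5) = 0.5
Checking all 27 assignments confirms none give a value below 0.50.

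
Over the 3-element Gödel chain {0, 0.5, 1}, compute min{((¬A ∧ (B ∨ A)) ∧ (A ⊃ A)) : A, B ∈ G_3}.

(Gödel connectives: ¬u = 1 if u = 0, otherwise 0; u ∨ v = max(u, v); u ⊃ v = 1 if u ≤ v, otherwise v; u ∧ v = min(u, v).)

0.00

The minimum is attained at A = 0, B = 0:
  ¬A: Gödel ¬ of 0 = 1 (operand is 0)
  (B ∨ A) = max(0, 0) = 0
  (¬A ∧ (B ∨ A)) = min(1, 0) = 0
  (A ⊃ A): 0 ≤ 0, so result = 1
  ((¬A ∧ (B ∨ A)) ∧ (A ⊃ A)) = min(0, 1) = 0
Checking all 9 assignments confirms none give a value below 0.00.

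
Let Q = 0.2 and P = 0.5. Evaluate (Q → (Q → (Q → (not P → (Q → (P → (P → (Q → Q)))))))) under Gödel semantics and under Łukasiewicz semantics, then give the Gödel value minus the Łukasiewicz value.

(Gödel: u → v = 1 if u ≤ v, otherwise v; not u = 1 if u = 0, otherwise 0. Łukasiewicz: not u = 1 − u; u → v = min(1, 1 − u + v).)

Gödel evaluation:
  not P: Gödel ¬ of 0.5 = 0 (operand ≠ 0)
  (Q → Q): 0.2 ≤ 0.2, so result = 1
  (P → (Q → Q)): 0.5 ≤ 1, so result = 1
  (P → (P → (Q → Q))): 0.5 ≤ 1, so result = 1
  (Q → (P → (P → (Q → Q)))): 0.2 ≤ 1, so result = 1
  (not P → (Q → (P → (P → (Q → Q))))): 0 ≤ 1, so result = 1
  (Q → (not P → (Q → (P → (P → (Q → Q)))))): 0.2 ≤ 1, so result = 1
  (Q → (Q → (not P → (Q → (P → (P → (Q → Q))))))): 0.2 ≤ 1, so result = 1
  (Q → (Q → (Q → (not P → (Q → (P → (P → (Q → Q)))))))): 0.2 ≤ 1, so result = 1
  Gödel value = 1
Łukasiewicz evaluation:
  not P: Łukasiewicz ¬ gives 1 − 0.5 = 0.5
  (Q → Q): min(1, 1 − 0.2 + 0.2) = 1
  (P → (Q → Q)): min(1, 1 − 0.5 + 1) = 1
  (P → (P → (Q → Q))): min(1, 1 − 0.5 + 1) = 1
  (Q → (P → (P → (Q → Q)))): min(1, 1 − 0.2 + 1) = 1
  (not P → (Q → (P → (P → (Q → Q))))): min(1, 1 − 0.5 + 1) = 1
  (Q → (not P → (Q → (P → (P → (Q → Q)))))): min(1, 1 − 0.2 + 1) = 1
  (Q → (Q → (not P → (Q → (P → (P → (Q → Q))))))): min(1, 1 − 0.2 + 1) = 1
  (Q → (Q → (Q → (not P → (Q → (P → (P → (Q → Q)))))))): min(1, 1 − 0.2 + 1) = 1
  Łukasiewicz value = 1
Difference: 1 − 1 = 0.00

0.00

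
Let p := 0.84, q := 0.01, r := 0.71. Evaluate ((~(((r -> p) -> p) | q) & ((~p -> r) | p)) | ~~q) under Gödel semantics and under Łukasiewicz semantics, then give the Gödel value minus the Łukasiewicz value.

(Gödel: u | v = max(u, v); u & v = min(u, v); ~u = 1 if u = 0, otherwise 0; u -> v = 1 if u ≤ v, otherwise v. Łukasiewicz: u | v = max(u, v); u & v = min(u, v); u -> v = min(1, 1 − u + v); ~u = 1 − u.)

0.84

Gödel evaluation:
  (r -> p): 0.71 ≤ 0.84, so result = 1
  ((r -> p) -> p): 1 > 0.84, so result = 0.84
  (((r -> p) -> p) | q) = max(0.84, 0.01) = 0.84
  ~(((r -> p) -> p) | q): Gödel ¬ of 0.84 = 0 (operand ≠ 0)
  ~p: Gödel ¬ of 0.84 = 0 (operand ≠ 0)
  (~p -> r): 0 ≤ 0.71, so result = 1
  ((~p -> r) | p) = max(1, 0.84) = 1
  (~(((r -> p) -> p) | q) & ((~p -> r) | p)) = min(0, 1) = 0
  ~q: Gödel ¬ of 0.01 = 0 (operand ≠ 0)
  ~~q: Gödel ¬ of 0 = 1 (operand is 0)
  ((~(((r -> p) -> p) | q) & ((~p -> r) | p)) | ~~q) = max(0, 1) = 1
  Gödel value = 1
Łukasiewicz evaluation:
  (r -> p): min(1, 1 − 0.71 + 0.84) = 1
  ((r -> p) -> p): min(1, 1 − 1 + 0.84) = 0.84
  (((r -> p) -> p) | q) = max(0.84, 0.01) = 0.84
  ~(((r -> p) -> p) | q): Łukasiewicz ¬ gives 1 − 0.84 = 0.16
  ~p: Łukasiewicz ¬ gives 1 − 0.84 = 0.16
  (~p -> r): min(1, 1 − 0.16 + 0.71) = 1
  ((~p -> r) | p) = max(1, 0.84) = 1
  (~(((r -> p) -> p) | q) & ((~p -> r) | p)) = min(0.16, 1) = 0.16
  ~q: Łukasiewicz ¬ gives 1 − 0.01 = 0.99
  ~~q: Łukasiewicz ¬ gives 1 − 0.99 = 0.01
  ((~(((r -> p) -> p) | q) & ((~p -> r) | p)) | ~~q) = max(0.16, 0.01) = 0.16
  Łukasiewicz value = 0.16
Difference: 1 − 0.16 = 0.84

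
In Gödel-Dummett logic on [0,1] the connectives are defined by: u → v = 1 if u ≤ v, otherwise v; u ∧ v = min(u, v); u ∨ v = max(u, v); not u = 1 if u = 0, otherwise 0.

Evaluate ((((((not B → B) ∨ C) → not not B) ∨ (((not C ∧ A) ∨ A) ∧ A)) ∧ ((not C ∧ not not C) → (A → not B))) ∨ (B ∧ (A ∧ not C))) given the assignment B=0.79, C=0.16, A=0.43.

not B: Gödel ¬ of 0.79 = 0 (operand ≠ 0)
(not B → B): 0 ≤ 0.79, so result = 1
((not B → B) ∨ C) = max(1, 0.16) = 1
not B: Gödel ¬ of 0.79 = 0 (operand ≠ 0)
not not B: Gödel ¬ of 0 = 1 (operand is 0)
(((not B → B) ∨ C) → not not B): 1 ≤ 1, so result = 1
not C: Gödel ¬ of 0.16 = 0 (operand ≠ 0)
(not C ∧ A) = min(0, 0.43) = 0
((not C ∧ A) ∨ A) = max(0, 0.43) = 0.43
(((not C ∧ A) ∨ A) ∧ A) = min(0.43, 0.43) = 0.43
((((not B → B) ∨ C) → not not B) ∨ (((not C ∧ A) ∨ A) ∧ A)) = max(1, 0.43) = 1
not C: Gödel ¬ of 0.16 = 0 (operand ≠ 0)
not C: Gödel ¬ of 0.16 = 0 (operand ≠ 0)
not not C: Gödel ¬ of 0 = 1 (operand is 0)
(not C ∧ not not C) = min(0, 1) = 0
not B: Gödel ¬ of 0.79 = 0 (operand ≠ 0)
(A → not B): 0.43 > 0, so result = 0
((not C ∧ not not C) → (A → not B)): 0 ≤ 0, so result = 1
(((((not B → B) ∨ C) → not not B) ∨ (((not C ∧ A) ∨ A) ∧ A)) ∧ ((not C ∧ not not C) → (A → not B))) = min(1, 1) = 1
not C: Gödel ¬ of 0.16 = 0 (operand ≠ 0)
(A ∧ not C) = min(0.43, 0) = 0
(B ∧ (A ∧ not C)) = min(0.79, 0) = 0
((((((not B → B) ∨ C) → not not B) ∨ (((not C ∧ A) ∨ A) ∧ A)) ∧ ((not C ∧ not not C) → (A → not B))) ∨ (B ∧ (A ∧ not C))) = max(1, 0) = 1

1.00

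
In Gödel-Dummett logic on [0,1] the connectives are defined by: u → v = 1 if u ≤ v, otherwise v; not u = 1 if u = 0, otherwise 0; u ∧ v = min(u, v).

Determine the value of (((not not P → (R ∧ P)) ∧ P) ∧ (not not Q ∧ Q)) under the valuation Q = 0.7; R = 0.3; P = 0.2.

0.20

not P: Gödel ¬ of 0.2 = 0 (operand ≠ 0)
not not P: Gödel ¬ of 0 = 1 (operand is 0)
(R ∧ P) = min(0.3, 0.2) = 0.2
(not not P → (R ∧ P)): 1 > 0.2, so result = 0.2
((not not P → (R ∧ P)) ∧ P) = min(0.2, 0.2) = 0.2
not Q: Gödel ¬ of 0.7 = 0 (operand ≠ 0)
not not Q: Gödel ¬ of 0 = 1 (operand is 0)
(not not Q ∧ Q) = min(1, 0.7) = 0.7
(((not not P → (R ∧ P)) ∧ P) ∧ (not not Q ∧ Q)) = min(0.2, 0.7) = 0.2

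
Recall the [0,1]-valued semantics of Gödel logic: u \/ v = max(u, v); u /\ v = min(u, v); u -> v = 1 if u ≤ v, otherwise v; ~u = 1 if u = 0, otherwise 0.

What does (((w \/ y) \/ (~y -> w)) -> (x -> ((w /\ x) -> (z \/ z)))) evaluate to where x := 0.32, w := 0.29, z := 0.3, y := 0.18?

1.00

(w \/ y) = max(0.29, 0.18) = 0.29
~y: Gödel ¬ of 0.18 = 0 (operand ≠ 0)
(~y -> w): 0 ≤ 0.29, so result = 1
((w \/ y) \/ (~y -> w)) = max(0.29, 1) = 1
(w /\ x) = min(0.29, 0.32) = 0.29
(z \/ z) = max(0.3, 0.3) = 0.3
((w /\ x) -> (z \/ z)): 0.29 ≤ 0.3, so result = 1
(x -> ((w /\ x) -> (z \/ z))): 0.32 ≤ 1, so result = 1
(((w \/ y) \/ (~y -> w)) -> (x -> ((w /\ x) -> (z \/ z)))): 1 ≤ 1, so result = 1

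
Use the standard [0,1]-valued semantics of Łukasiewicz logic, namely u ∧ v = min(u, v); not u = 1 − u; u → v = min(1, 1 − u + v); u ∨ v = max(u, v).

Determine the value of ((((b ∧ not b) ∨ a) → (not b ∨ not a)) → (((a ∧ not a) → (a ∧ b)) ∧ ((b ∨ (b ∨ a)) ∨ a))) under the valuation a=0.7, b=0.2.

not b: Łukasiewicz ¬ gives 1 − 0.2 = 0.8
(b ∧ not b) = min(0.2, 0.8) = 0.2
((b ∧ not b) ∨ a) = max(0.2, 0.7) = 0.7
not b: Łukasiewicz ¬ gives 1 − 0.2 = 0.8
not a: Łukasiewicz ¬ gives 1 − 0.7 = 0.3
(not b ∨ not a) = max(0.8, 0.3) = 0.8
(((b ∧ not b) ∨ a) → (not b ∨ not a)): min(1, 1 − 0.7 + 0.8) = 1
not a: Łukasiewicz ¬ gives 1 − 0.7 = 0.3
(a ∧ not a) = min(0.7, 0.3) = 0.3
(a ∧ b) = min(0.7, 0.2) = 0.2
((a ∧ not a) → (a ∧ b)): min(1, 1 − 0.3 + 0.2) = 0.9
(b ∨ a) = max(0.2, 0.7) = 0.7
(b ∨ (b ∨ a)) = max(0.2, 0.7) = 0.7
((b ∨ (b ∨ a)) ∨ a) = max(0.7, 0.7) = 0.7
(((a ∧ not a) → (a ∧ b)) ∧ ((b ∨ (b ∨ a)) ∨ a)) = min(0.9, 0.7) = 0.7
((((b ∧ not b) ∨ a) → (not b ∨ not a)) → (((a ∧ not a) → (a ∧ b)) ∧ ((b ∨ (b ∨ a)) ∨ a))): min(1, 1 − 1 + 0.7) = 0.7

0.70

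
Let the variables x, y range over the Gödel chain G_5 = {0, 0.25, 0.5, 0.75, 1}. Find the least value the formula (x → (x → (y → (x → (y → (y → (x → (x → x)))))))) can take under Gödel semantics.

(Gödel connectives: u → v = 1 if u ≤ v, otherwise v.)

Every assignment gives 1. For instance at x = 0, y = 0:
  (x → x): 0 ≤ 0, so result = 1
  (x → (x → x)): 0 ≤ 1, so result = 1
  (y → (x → (x → x))): 0 ≤ 1, so result = 1
  (y → (y → (x → (x → x)))): 0 ≤ 1, so result = 1
  (x → (y → (y → (x → (x → x))))): 0 ≤ 1, so result = 1
  (y → (x → (y → (y → (x → (x → x)))))): 0 ≤ 1, so result = 1
  (x → (y → (x → (y → (y → (x → (x → x))))))): 0 ≤ 1, so result = 1
  (x → (x → (y → (x → (y → (y → (x → (x → x)))))))): 0 ≤ 1, so result = 1
All 25 assignments give value 1 — the formula is a G_5-tautology.

1.00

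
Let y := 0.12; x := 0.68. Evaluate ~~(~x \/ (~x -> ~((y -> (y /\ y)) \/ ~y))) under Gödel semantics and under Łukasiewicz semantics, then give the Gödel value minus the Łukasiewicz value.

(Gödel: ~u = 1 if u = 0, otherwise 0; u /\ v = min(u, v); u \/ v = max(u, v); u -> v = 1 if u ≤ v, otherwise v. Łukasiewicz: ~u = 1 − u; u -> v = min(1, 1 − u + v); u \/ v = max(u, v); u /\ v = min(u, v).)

0.32

Gödel evaluation:
  ~x: Gödel ¬ of 0.68 = 0 (operand ≠ 0)
  ~x: Gödel ¬ of 0.68 = 0 (operand ≠ 0)
  (y /\ y) = min(0.12, 0.12) = 0.12
  (y -> (y /\ y)): 0.12 ≤ 0.12, so result = 1
  ~y: Gödel ¬ of 0.12 = 0 (operand ≠ 0)
  ((y -> (y /\ y)) \/ ~y) = max(1, 0) = 1
  ~((y -> (y /\ y)) \/ ~y): Gödel ¬ of 1 = 0 (operand ≠ 0)
  (~x -> ~((y -> (y /\ y)) \/ ~y)): 0 ≤ 0, so result = 1
  (~x \/ (~x -> ~((y -> (y /\ y)) \/ ~y))) = max(0, 1) = 1
  ~(~x \/ (~x -> ~((y -> (y /\ y)) \/ ~y))): Gödel ¬ of 1 = 0 (operand ≠ 0)
  ~~(~x \/ (~x -> ~((y -> (y /\ y)) \/ ~y))): Gödel ¬ of 0 = 1 (operand is 0)
  Gödel value = 1
Łukasiewicz evaluation:
  ~x: Łukasiewicz ¬ gives 1 − 0.68 = 0.32
  ~x: Łukasiewicz ¬ gives 1 − 0.68 = 0.32
  (y /\ y) = min(0.12, 0.12) = 0.12
  (y -> (y /\ y)): min(1, 1 − 0.12 + 0.12) = 1
  ~y: Łukasiewicz ¬ gives 1 − 0.12 = 0.88
  ((y -> (y /\ y)) \/ ~y) = max(1, 0.88) = 1
  ~((y -> (y /\ y)) \/ ~y): Łukasiewicz ¬ gives 1 − 1 = 0
  (~x -> ~((y -> (y /\ y)) \/ ~y)): min(1, 1 − 0.32 + 0) = 0.68
  (~x \/ (~x -> ~((y -> (y /\ y)) \/ ~y))) = max(0.32, 0.68) = 0.68
  ~(~x \/ (~x -> ~((y -> (y /\ y)) \/ ~y))): Łukasiewicz ¬ gives 1 − 0.68 = 0.32
  ~~(~x \/ (~x -> ~((y -> (y /\ y)) \/ ~y))): Łukasiewicz ¬ gives 1 − 0.32 = 0.68
  Łukasiewicz value = 0.68
Difference: 1 − 0.68 = 0.32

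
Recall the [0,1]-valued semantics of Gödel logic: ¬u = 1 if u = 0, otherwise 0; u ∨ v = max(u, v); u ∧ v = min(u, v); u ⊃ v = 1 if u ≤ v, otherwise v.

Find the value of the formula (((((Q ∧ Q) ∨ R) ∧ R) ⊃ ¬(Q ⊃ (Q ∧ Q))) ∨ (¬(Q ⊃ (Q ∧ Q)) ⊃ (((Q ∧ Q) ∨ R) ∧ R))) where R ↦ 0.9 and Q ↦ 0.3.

(Q ∧ Q) = min(0.3, 0.3) = 0.3
((Q ∧ Q) ∨ R) = max(0.3, 0.9) = 0.9
(((Q ∧ Q) ∨ R) ∧ R) = min(0.9, 0.9) = 0.9
(Q ∧ Q) = min(0.3, 0.3) = 0.3
(Q ⊃ (Q ∧ Q)): 0.3 ≤ 0.3, so result = 1
¬(Q ⊃ (Q ∧ Q)): Gödel ¬ of 1 = 0 (operand ≠ 0)
((((Q ∧ Q) ∨ R) ∧ R) ⊃ ¬(Q ⊃ (Q ∧ Q))): 0.9 > 0, so result = 0
(Q ∧ Q) = min(0.3, 0.3) = 0.3
(Q ⊃ (Q ∧ Q)): 0.3 ≤ 0.3, so result = 1
¬(Q ⊃ (Q ∧ Q)): Gödel ¬ of 1 = 0 (operand ≠ 0)
(Q ∧ Q) = min(0.3, 0.3) = 0.3
((Q ∧ Q) ∨ R) = max(0.3, 0.9) = 0.9
(((Q ∧ Q) ∨ R) ∧ R) = min(0.9, 0.9) = 0.9
(¬(Q ⊃ (Q ∧ Q)) ⊃ (((Q ∧ Q) ∨ R) ∧ R)): 0 ≤ 0.9, so result = 1
(((((Q ∧ Q) ∨ R) ∧ R) ⊃ ¬(Q ⊃ (Q ∧ Q))) ∨ (¬(Q ⊃ (Q ∧ Q)) ⊃ (((Q ∧ Q) ∨ R) ∧ R))) = max(0, 1) = 1

1.00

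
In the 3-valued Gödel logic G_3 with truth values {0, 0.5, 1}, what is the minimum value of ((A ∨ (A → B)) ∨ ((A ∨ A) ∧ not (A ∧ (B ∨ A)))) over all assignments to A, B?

The minimum is attained at A = 0.5, B = 0:
  (A → B): 0.5 > 0, so result = 0
  (A ∨ (A → B)) = max(0.5, 0) = 0.5
  (A ∨ A) = max(0.5, 0.5) = 0.5
  (B ∨ A) = max(0, 0.5) = 0.5
  (A ∧ (B ∨ A)) = min(0.5, 0.5) = 0.5
  not (A ∧ (B ∨ A)): Gödel ¬ of 0.5 = 0 (operand ≠ 0)
  ((A ∨ A) ∧ not (A ∧ (B ∨ A))) = min(0.5, 0) = 0
  ((A ∨ (A → B)) ∨ ((A ∨ A) ∧ not (A ∧ (B ∨ A)))) = max(0.5, 0) = 0.5
Checking all 9 assignments confirms none give a value below 0.50.

0.50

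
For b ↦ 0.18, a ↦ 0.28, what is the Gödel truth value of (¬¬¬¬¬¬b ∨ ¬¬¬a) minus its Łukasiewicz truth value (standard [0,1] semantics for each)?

0.28

Gödel evaluation:
  ¬b: Gödel ¬ of 0.18 = 0 (operand ≠ 0)
  ¬¬b: Gödel ¬ of 0 = 1 (operand is 0)
  ¬¬¬b: Gödel ¬ of 1 = 0 (operand ≠ 0)
  ¬¬¬¬b: Gödel ¬ of 0 = 1 (operand is 0)
  ¬¬¬¬¬b: Gödel ¬ of 1 = 0 (operand ≠ 0)
  ¬¬¬¬¬¬b: Gödel ¬ of 0 = 1 (operand is 0)
  ¬a: Gödel ¬ of 0.28 = 0 (operand ≠ 0)
  ¬¬a: Gödel ¬ of 0 = 1 (operand is 0)
  ¬¬¬a: Gödel ¬ of 1 = 0 (operand ≠ 0)
  (¬¬¬¬¬¬b ∨ ¬¬¬a) = max(1, 0) = 1
  Gödel value = 1
Łukasiewicz evaluation:
  ¬b: Łukasiewicz ¬ gives 1 − 0.18 = 0.82
  ¬¬b: Łukasiewicz ¬ gives 1 − 0.82 = 0.18
  ¬¬¬b: Łukasiewicz ¬ gives 1 − 0.18 = 0.82
  ¬¬¬¬b: Łukasiewicz ¬ gives 1 − 0.82 = 0.18
  ¬¬¬¬¬b: Łukasiewicz ¬ gives 1 − 0.18 = 0.82
  ¬¬¬¬¬¬b: Łukasiewicz ¬ gives 1 − 0.82 = 0.18
  ¬a: Łukasiewicz ¬ gives 1 − 0.28 = 0.72
  ¬¬a: Łukasiewicz ¬ gives 1 − 0.72 = 0.28
  ¬¬¬a: Łukasiewicz ¬ gives 1 − 0.28 = 0.72
  (¬¬¬¬¬¬b ∨ ¬¬¬a) = max(0.18, 0.72) = 0.72
  Łukasiewicz value = 0.72
Difference: 1 − 0.72 = 0.28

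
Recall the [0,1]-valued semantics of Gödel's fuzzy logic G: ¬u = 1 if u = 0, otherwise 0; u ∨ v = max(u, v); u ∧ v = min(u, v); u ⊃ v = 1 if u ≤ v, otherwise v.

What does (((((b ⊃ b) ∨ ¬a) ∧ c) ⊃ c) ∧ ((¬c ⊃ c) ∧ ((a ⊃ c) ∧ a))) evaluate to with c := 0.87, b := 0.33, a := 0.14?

(b ⊃ b): 0.33 ≤ 0.33, so result = 1
¬a: Gödel ¬ of 0.14 = 0 (operand ≠ 0)
((b ⊃ b) ∨ ¬a) = max(1, 0) = 1
(((b ⊃ b) ∨ ¬a) ∧ c) = min(1, 0.87) = 0.87
((((b ⊃ b) ∨ ¬a) ∧ c) ⊃ c): 0.87 ≤ 0.87, so result = 1
¬c: Gödel ¬ of 0.87 = 0 (operand ≠ 0)
(¬c ⊃ c): 0 ≤ 0.87, so result = 1
(a ⊃ c): 0.14 ≤ 0.87, so result = 1
((a ⊃ c) ∧ a) = min(1, 0.14) = 0.14
((¬c ⊃ c) ∧ ((a ⊃ c) ∧ a)) = min(1, 0.14) = 0.14
(((((b ⊃ b) ∨ ¬a) ∧ c) ⊃ c) ∧ ((¬c ⊃ c) ∧ ((a ⊃ c) ∧ a))) = min(1, 0.14) = 0.14

0.14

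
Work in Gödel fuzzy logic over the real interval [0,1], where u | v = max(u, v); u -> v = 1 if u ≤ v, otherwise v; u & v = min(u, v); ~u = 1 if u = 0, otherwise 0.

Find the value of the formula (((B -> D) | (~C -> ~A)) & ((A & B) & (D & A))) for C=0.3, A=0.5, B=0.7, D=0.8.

(B -> D): 0.7 ≤ 0.8, so result = 1
~C: Gödel ¬ of 0.3 = 0 (operand ≠ 0)
~A: Gödel ¬ of 0.5 = 0 (operand ≠ 0)
(~C -> ~A): 0 ≤ 0, so result = 1
((B -> D) | (~C -> ~A)) = max(1, 1) = 1
(A & B) = min(0.5, 0.7) = 0.5
(D & A) = min(0.8, 0.5) = 0.5
((A & B) & (D & A)) = min(0.5, 0.5) = 0.5
(((B -> D) | (~C -> ~A)) & ((A & B) & (D & A))) = min(1, 0.5) = 0.5

0.50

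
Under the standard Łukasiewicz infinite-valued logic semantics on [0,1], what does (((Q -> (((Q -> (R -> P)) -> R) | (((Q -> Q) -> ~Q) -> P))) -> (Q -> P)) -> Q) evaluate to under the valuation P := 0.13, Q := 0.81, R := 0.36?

1.00

(R -> P): min(1, 1 − 0.36 + 0.13) = 0.77
(Q -> (R -> P)): min(1, 1 − 0.81 + 0.77) = 0.96
((Q -> (R -> P)) -> R): min(1, 1 − 0.96 + 0.36) = 0.4
(Q -> Q): min(1, 1 − 0.81 + 0.81) = 1
~Q: Łukasiewicz ¬ gives 1 − 0.81 = 0.19
((Q -> Q) -> ~Q): min(1, 1 − 1 + 0.19) = 0.19
(((Q -> Q) -> ~Q) -> P): min(1, 1 − 0.19 + 0.13) = 0.94
(((Q -> (R -> P)) -> R) | (((Q -> Q) -> ~Q) -> P)) = max(0.4, 0.94) = 0.94
(Q -> (((Q -> (R -> P)) -> R) | (((Q -> Q) -> ~Q) -> P))): min(1, 1 − 0.81 + 0.94) = 1
(Q -> P): min(1, 1 − 0.81 + 0.13) = 0.32
((Q -> (((Q -> (R -> P)) -> R) | (((Q -> Q) -> ~Q) -> P))) -> (Q -> P)): min(1, 1 − 1 + 0.32) = 0.32
(((Q -> (((Q -> (R -> P)) -> R) | (((Q -> Q) -> ~Q) -> P))) -> (Q -> P)) -> Q): min(1, 1 − 0.32 + 0.81) = 1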